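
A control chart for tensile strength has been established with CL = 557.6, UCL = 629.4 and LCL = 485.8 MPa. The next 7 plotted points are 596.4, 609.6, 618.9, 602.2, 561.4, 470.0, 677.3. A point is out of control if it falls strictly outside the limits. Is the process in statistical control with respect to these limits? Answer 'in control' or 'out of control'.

out of control

Compare each point to [485.8, 629.4]: sample 6 = 470.0 < LCL; sample 7 = 677.3 > UCL.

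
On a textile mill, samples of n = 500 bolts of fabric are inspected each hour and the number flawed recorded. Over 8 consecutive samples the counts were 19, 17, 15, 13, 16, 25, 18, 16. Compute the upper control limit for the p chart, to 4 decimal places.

0.0593

p̄ = Σdᵢ / (k·n) = 139 / (8 × 500) = 0.03475
UCL = p̄ + 3·√(p̄(1−p̄)/n) = 0.03475 + 3 × √(0.03475×0.96525/500) = 0.03475 + 3 × 0.00819 = 0.05932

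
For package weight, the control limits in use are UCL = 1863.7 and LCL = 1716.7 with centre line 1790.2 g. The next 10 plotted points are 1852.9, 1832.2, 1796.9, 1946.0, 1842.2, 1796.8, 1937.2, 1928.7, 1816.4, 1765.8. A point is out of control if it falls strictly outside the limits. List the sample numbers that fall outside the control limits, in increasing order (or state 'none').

4, 7, 8

Compare each point to [1716.7, 1863.7]: sample 4 = 1946.0 > UCL; sample 7 = 1937.2 > UCL; sample 8 = 1928.7 > UCL.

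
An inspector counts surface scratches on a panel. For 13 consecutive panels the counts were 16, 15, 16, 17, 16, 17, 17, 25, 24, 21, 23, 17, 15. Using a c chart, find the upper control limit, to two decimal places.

c̄ = (16 + 15 + 16 + 17 + 16 + 17 + 17 + 25 + 24 + 21 + 23 + 17 + 15) / 13 = 239 / 13 = 18.3846
UCL = c̄ + 3√c̄ = 18.3846 + 3 × √18.3846 = 18.3846 + 3 × 4.2877 = 31.2478

31.25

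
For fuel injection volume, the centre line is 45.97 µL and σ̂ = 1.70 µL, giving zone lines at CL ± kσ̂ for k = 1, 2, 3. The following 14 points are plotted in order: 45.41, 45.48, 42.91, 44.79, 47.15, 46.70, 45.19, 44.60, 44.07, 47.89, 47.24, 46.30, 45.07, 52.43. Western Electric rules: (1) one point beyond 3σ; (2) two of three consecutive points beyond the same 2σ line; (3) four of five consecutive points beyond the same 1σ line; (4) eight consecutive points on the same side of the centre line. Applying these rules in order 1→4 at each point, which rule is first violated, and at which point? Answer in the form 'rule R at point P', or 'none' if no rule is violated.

rule 1 at point 14

Zone of each point (C = within 1σ̂, B = 1σ̂–2σ̂, A = 2σ̂–3σ̂, * = beyond 3σ̂; sign = side of CL): 1:-C, 2:-C, 3:-B, 4:-C, 5:+C, 6:+C, 7:-C, 8:-C, 9:-B, 10:+B, 11:+C, 12:+C, 13:-C, 14:+*
Rule 1 (one point beyond the 3σ limits) is satisfied at point 14.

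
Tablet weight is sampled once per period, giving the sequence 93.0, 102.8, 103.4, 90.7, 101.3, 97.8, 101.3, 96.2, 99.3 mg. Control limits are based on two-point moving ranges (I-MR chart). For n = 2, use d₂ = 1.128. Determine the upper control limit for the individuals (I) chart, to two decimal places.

X̄ = (93.0 + 102.8 + 103.4 + 90.7 + 101.3 + 97.8 + 101.3 + 96.2 + 99.3) / 9 = 98.4222
Moving ranges: 9.8, 0.6, 12.7, 10.6, 3.5, 3.5, 5.1, 3.1; M̄R̄ = 48.9000 / 8 = 6.1125
UCL = X̄ + 3·M̄R̄/d₂ = 98.4222 + 3 × 6.1125 / 1.128 = 114.6789

114.68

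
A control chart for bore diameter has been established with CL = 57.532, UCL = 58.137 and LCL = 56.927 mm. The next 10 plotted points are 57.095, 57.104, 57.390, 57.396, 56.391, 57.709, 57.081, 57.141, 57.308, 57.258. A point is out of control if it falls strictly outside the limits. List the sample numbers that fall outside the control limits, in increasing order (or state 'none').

Compare each point to [56.927, 58.137]: sample 5 = 56.391 < LCL.

5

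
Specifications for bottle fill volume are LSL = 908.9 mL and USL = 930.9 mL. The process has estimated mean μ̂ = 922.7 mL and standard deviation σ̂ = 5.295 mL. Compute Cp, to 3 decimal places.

0.692

Cp = (USL − LSL) / (6σ̂) = (930.9 − 908.9) / (6 × 5.295) = 22.0000 / 31.7700 = 0.6925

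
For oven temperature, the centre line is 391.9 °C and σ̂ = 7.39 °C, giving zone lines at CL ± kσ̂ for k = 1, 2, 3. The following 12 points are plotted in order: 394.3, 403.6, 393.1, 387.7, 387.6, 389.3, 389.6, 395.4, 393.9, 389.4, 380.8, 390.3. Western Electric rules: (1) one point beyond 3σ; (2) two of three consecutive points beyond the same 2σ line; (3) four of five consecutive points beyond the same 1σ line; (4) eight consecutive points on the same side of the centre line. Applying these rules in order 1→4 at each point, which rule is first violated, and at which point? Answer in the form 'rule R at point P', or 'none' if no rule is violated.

none

Zone of each point (C = within 1σ̂, B = 1σ̂–2σ̂, A = 2σ̂–3σ̂, * = beyond 3σ̂; sign = side of CL): 1:+C, 2:+B, 3:+C, 4:-C, 5:-C, 6:-C, 7:-C, 8:+C, 9:+C, 10:-C, 11:-B, 12:-C
No rule fires across all 12 points.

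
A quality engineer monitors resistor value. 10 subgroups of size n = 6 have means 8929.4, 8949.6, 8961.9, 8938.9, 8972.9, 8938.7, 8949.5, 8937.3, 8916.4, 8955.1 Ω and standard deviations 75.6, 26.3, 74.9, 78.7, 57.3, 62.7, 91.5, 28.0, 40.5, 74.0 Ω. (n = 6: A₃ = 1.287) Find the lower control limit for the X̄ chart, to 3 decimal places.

X̄̄ = (8929.4 + 8949.6 + 8961.9 + 8938.9 + 8972.9 + 8938.7 + 8949.5 + 8937.3 + 8916.4 + 8955.1) / 10 = 8944.9700
s̄ = (75.6 + 26.3 + 74.9 + 78.7 + 57.3 + 62.7 + 91.5 + 28.0 + 40.5 + 74.0) / 10 = 60.9500
LCL = X̄̄ − A₃·s̄ = 8944.9700 − 1.287 × 60.9500 = 8866.5273

8866.527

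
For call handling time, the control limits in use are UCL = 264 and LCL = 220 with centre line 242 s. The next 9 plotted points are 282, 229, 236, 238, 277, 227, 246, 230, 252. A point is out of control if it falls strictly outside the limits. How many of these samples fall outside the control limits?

Compare each point to [220, 264]: sample 1 = 282 > UCL; sample 5 = 277 > UCL.

2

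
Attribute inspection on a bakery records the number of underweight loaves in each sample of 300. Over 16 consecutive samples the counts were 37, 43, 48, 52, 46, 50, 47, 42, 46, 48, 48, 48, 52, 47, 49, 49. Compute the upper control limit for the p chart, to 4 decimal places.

0.2196

p̄ = Σdᵢ / (k·n) = 752 / (16 × 300) = 0.15667
UCL = p̄ + 3·√(p̄(1−p̄)/n) = 0.15667 + 3 × √(0.15667×0.84333/300) = 0.15667 + 3 × 0.02099 = 0.21962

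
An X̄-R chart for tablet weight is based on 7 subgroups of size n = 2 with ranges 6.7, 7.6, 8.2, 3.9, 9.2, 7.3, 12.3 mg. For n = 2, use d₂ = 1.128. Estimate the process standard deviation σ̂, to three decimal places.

R̄ = (6.7 + 7.6 + 8.2 + 3.9 + 9.2 + 7.3 + 12.3) / 7 = 7.8857
σ̂ = R̄ / d₂ = 7.8857 / 1.128 = 6.9909

6.991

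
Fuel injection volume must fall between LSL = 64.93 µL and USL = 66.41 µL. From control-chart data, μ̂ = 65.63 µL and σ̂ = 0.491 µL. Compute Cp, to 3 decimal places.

Cp = (USL − LSL) / (6σ̂) = (66.41 − 64.93) / (6 × 0.491) = 1.4800 / 2.9460 = 0.5024

0.502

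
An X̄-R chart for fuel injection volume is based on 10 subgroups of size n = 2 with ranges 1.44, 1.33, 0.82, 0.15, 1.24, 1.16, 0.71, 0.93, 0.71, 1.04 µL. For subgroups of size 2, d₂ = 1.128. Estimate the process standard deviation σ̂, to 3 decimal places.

0.845

R̄ = (1.44 + 1.33 + 0.82 + 0.15 + 1.24 + 1.16 + 0.71 + 0.93 + 0.71 + 1.04) / 10 = 0.9530
σ̂ = R̄ / d₂ = 0.9530 / 1.128 = 0.8449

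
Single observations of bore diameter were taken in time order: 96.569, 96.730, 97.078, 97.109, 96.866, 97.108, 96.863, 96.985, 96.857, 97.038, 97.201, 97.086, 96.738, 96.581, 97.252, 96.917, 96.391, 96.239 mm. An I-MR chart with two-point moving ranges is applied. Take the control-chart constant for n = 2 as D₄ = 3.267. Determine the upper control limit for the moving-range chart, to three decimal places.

Moving ranges: 0.161, 0.348, 0.031, 0.243, 0.242, 0.245, 0.122, 0.128, 0.181, 0.163, 0.115, 0.348, 0.157, 0.671, 0.335, 0.526, 0.152; M̄R̄ = 4.1680 / 17 = 0.2452
UCL_MR = D₄·M̄R̄ = 3.267 × 0.2452 = 0.8010

0.801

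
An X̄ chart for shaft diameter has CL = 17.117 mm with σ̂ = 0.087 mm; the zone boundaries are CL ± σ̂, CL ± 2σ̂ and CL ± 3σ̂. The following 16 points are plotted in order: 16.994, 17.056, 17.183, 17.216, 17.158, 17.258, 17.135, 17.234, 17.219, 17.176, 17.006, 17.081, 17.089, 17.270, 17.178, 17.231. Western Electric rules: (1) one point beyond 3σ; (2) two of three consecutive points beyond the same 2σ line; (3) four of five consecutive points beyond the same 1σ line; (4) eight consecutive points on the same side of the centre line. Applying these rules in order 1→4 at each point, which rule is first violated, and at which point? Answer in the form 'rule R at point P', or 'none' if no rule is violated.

Zone of each point (C = within 1σ̂, B = 1σ̂–2σ̂, A = 2σ̂–3σ̂, * = beyond 3σ̂; sign = side of CL): 1:-B, 2:-C, 3:+C, 4:+B, 5:+C, 6:+B, 7:+C, 8:+B, 9:+B, 10:+C, 11:-B, 12:-C, 13:-C, 14:+B, 15:+C, 16:+B
Rule 4 (eight consecutive points on the same side of the centre line) is satisfied at point 10.

rule 4 at point 10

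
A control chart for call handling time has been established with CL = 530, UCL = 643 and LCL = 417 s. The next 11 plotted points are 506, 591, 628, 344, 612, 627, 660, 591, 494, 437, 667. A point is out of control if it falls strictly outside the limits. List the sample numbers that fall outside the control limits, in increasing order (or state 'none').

4, 7, 11

Compare each point to [417, 643]: sample 4 = 344 < LCL; sample 7 = 660 > UCL; sample 11 = 667 > UCL.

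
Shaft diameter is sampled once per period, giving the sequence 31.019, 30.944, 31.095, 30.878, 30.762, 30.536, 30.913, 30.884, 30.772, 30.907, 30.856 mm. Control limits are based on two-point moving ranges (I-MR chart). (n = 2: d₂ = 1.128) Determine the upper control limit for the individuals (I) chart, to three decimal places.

X̄ = (31.019 + 30.944 + 31.095 + 30.878 + 30.762 + 30.536 + 30.913 + 30.884 + 30.772 + 30.907 + 30.856) / 11 = 30.8696
Moving ranges: 0.075, 0.151, 0.217, 0.116, 0.226, 0.377, 0.029, 0.112, 0.135, 0.051; M̄R̄ = 1.4890 / 10 = 0.1489
UCL = X̄ + 3·M̄R̄/d₂ = 30.8696 + 3 × 0.1489 / 1.128 = 31.2656

31.266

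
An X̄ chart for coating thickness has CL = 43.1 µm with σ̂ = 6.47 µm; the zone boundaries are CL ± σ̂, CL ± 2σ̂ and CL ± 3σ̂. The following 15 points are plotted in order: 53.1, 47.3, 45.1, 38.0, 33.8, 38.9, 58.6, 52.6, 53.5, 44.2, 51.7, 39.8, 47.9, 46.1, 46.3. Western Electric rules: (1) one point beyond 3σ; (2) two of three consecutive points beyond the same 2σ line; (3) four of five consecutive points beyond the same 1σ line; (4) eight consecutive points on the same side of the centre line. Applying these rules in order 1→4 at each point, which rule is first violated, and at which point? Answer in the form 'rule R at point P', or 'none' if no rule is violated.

Zone of each point (C = within 1σ̂, B = 1σ̂–2σ̂, A = 2σ̂–3σ̂, * = beyond 3σ̂; sign = side of CL): 1:+B, 2:+C, 3:+C, 4:-C, 5:-B, 6:-C, 7:+A, 8:+B, 9:+B, 10:+C, 11:+B, 12:-C, 13:+C, 14:+C, 15:+C
Rule 3 (four of five consecutive points beyond the same 1σ limit) is satisfied at point 11.

rule 3 at point 11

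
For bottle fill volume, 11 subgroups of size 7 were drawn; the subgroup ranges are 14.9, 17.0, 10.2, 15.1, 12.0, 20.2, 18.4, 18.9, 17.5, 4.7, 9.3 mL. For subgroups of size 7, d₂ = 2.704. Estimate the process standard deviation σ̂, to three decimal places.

5.319

R̄ = (14.9 + 17.0 + 10.2 + 15.1 + 12.0 + 20.2 + 18.4 + 18.9 + 17.5 + 4.7 + 9.3) / 11 = 14.3818
σ̂ = R̄ / d₂ = 14.3818 / 2.704 = 5.3187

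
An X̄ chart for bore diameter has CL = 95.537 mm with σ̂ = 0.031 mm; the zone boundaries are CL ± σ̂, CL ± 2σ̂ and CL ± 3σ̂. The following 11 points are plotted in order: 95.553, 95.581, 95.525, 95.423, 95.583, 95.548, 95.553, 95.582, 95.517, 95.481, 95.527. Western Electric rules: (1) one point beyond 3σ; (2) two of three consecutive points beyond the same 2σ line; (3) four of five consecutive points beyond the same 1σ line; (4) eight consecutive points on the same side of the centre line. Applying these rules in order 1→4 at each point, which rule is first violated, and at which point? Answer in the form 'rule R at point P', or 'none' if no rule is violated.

Zone of each point (C = within 1σ̂, B = 1σ̂–2σ̂, A = 2σ̂–3σ̂, * = beyond 3σ̂; sign = side of CL): 1:+C, 2:+B, 3:-C, 4:-*, 5:+B, 6:+C, 7:+C, 8:+B, 9:-C, 10:-B, 11:-C
Rule 1 (one point beyond the 3σ limits) is satisfied at point 4.

rule 1 at point 4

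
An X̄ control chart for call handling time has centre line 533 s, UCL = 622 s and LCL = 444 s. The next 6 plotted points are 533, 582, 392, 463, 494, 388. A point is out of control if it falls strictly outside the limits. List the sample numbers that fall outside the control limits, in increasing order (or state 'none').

Compare each point to [444, 622]: sample 3 = 392 < LCL; sample 6 = 388 < LCL.

3, 6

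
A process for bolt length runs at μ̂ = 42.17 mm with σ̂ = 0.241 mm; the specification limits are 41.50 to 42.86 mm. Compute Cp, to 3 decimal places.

0.941

Cp = (USL − LSL) / (6σ̂) = (42.86 − 41.50) / (6 × 0.241) = 1.3600 / 1.4460 = 0.9405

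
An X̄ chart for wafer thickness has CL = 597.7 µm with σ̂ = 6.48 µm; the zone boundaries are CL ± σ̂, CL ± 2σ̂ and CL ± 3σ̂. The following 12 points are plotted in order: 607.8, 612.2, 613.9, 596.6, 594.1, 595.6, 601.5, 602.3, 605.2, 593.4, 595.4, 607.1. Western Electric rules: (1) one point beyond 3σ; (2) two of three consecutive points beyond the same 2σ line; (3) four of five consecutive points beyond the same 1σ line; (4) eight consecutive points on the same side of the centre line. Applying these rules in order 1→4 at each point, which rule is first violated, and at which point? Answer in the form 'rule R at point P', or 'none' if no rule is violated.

Zone of each point (C = within 1σ̂, B = 1σ̂–2σ̂, A = 2σ̂–3σ̂, * = beyond 3σ̂; sign = side of CL): 1:+B, 2:+A, 3:+A, 4:-C, 5:-C, 6:-C, 7:+C, 8:+C, 9:+B, 10:-C, 11:-C, 12:+B
Rule 2 (two of three consecutive points beyond the same 2σ limit) is satisfied at point 3.

rule 2 at point 3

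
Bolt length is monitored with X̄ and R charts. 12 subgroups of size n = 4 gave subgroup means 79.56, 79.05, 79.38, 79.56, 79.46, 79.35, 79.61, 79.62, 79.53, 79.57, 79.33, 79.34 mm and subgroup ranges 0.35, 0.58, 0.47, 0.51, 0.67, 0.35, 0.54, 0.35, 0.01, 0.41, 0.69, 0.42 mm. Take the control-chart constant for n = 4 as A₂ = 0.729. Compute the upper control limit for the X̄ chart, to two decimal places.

X̄̄ = (79.56 + 79.05 + 79.38 + 79.56 + 79.46 + 79.35 + 79.61 + 79.62 + 79.53 + 79.57 + 79.33 + 79.34) / 12 = 953.3600 / 12 = 79.4467
R̄ = (0.35 + 0.58 + 0.47 + 0.51 + 0.67 + 0.35 + 0.54 + 0.35 + 0.01 + 0.41 + 0.69 + 0.42) / 12 = 5.3500 / 12 = 0.4458
UCL = X̄̄ + A₂·R̄ = 79.4467 + 0.729 × 0.4458 = 79.7717

79.77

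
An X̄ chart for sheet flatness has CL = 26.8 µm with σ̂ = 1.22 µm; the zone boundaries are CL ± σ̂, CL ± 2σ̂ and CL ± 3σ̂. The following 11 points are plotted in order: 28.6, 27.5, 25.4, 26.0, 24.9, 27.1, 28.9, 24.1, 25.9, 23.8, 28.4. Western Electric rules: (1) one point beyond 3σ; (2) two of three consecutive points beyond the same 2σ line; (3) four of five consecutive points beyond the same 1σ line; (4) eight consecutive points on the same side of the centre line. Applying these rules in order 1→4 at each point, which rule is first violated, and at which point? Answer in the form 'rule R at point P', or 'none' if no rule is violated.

Zone of each point (C = within 1σ̂, B = 1σ̂–2σ̂, A = 2σ̂–3σ̂, * = beyond 3σ̂; sign = side of CL): 1:+B, 2:+C, 3:-B, 4:-C, 5:-B, 6:+C, 7:+B, 8:-A, 9:-C, 10:-A, 11:+B
Rule 2 (two of three consecutive points beyond the same 2σ limit) is satisfied at point 10.

rule 2 at point 10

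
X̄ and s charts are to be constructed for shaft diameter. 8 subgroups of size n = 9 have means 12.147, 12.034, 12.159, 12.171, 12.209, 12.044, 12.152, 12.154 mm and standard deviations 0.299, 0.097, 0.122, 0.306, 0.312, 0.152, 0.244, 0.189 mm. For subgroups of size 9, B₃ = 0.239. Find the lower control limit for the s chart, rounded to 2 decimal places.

s̄ = (0.299 + 0.097 + 0.122 + 0.306 + 0.312 + 0.152 + 0.244 + 0.189) / 8 = 0.2151
LCL_s = B₃·s̄ = 0.239 × 0.2151 = 0.0514

0.05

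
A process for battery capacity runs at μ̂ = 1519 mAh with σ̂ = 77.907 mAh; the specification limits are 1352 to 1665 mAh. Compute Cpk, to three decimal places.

0.625

Cpu = (USL − μ̂) / (3σ̂) = (1665 − 1519) / (3 × 77.907) = 0.6247; Cpl = (μ̂ − LSL) / (3σ̂) = (1519 − 1352) / (3 × 77.907) = 0.7145; Cpk = min(Cpu, Cpl) = 0.6247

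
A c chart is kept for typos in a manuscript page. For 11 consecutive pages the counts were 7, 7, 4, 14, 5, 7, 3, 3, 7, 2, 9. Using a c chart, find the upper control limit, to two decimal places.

13.64

c̄ = (7 + 7 + 4 + 14 + 5 + 7 + 3 + 3 + 7 + 2 + 9) / 11 = 68 / 11 = 6.1818
UCL = c̄ + 3√c̄ = 6.1818 + 3 × √6.1818 = 6.1818 + 3 × 2.4863 = 13.6408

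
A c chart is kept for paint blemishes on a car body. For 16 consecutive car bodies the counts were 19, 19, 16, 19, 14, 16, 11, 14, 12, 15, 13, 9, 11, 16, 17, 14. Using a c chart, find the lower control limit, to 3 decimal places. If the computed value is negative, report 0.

3.190

c̄ = (19 + 19 + 16 + 19 + 14 + 16 + 11 + 14 + 12 + 15 + 13 + 9 + 11 + 16 + 17 + 14) / 16 = 235 / 16 = 14.6875
LCL = c̄ − 3√c̄ = 14.6875 − 3 × 3.8324 = 3.1902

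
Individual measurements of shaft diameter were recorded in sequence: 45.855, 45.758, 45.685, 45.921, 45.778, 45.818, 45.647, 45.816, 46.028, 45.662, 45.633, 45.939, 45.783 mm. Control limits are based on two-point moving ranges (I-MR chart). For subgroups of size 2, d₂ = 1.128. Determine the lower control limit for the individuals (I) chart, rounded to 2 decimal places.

45.35

X̄ = (45.855 + 45.758 + 45.685 + 45.921 + 45.778 + 45.818 + 45.647 + 45.816 + 46.028 + 45.662 + 45.633 + 45.939 + 45.783) / 13 = 45.7941
Moving ranges: 0.097, 0.073, 0.236, 0.143, 0.040, 0.171, 0.169, 0.212, 0.366, 0.029, 0.306, 0.156; M̄R̄ = 1.9980 / 12 = 0.1665
LCL = X̄ − 3·M̄R̄/d₂ = 45.7941 − 3 × 0.1665 / 1.128 = 45.3513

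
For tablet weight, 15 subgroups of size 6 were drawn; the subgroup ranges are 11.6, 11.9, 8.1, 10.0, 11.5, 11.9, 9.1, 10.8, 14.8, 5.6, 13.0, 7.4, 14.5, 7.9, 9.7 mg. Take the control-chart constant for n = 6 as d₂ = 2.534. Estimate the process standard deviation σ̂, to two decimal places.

4.15

R̄ = (11.6 + 11.9 + 8.1 + 10.0 + 11.5 + 11.9 + 9.1 + 10.8 + 14.8 + 5.6 + 13.0 + 7.4 + 14.5 + 7.9 + 9.7) / 15 = 10.5200
σ̂ = R̄ / d₂ = 10.5200 / 2.534 = 4.1515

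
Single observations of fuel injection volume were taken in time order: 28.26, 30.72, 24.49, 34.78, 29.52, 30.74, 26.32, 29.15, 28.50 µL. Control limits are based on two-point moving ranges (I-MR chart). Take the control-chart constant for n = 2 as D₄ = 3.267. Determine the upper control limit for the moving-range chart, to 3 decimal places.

13.623

Moving ranges: 2.46, 6.23, 10.29, 5.26, 1.22, 4.42, 2.83, 0.65; M̄R̄ = 33.3600 / 8 = 4.1700
UCL_MR = D₄·M̄R̄ = 3.267 × 4.1700 = 13.6234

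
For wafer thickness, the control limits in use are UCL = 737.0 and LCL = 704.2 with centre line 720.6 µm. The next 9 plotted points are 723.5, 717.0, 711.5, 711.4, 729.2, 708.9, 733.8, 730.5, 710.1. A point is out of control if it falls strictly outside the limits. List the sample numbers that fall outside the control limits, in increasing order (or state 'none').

All 9 points lie within [704.2, 737.0].

none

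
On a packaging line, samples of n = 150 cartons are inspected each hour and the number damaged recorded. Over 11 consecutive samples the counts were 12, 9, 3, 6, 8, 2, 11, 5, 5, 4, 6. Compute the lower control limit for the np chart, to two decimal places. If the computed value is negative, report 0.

p̄ = Σdᵢ / (k·n) = 71 / (11 × 150) = 0.04303
LCL = np̄ − 3·√(np̄(1−p̄)) = 6.4545 − 3 × 2.4853 = -1.0014 → 0 (negative, so LCL = 0)

0.00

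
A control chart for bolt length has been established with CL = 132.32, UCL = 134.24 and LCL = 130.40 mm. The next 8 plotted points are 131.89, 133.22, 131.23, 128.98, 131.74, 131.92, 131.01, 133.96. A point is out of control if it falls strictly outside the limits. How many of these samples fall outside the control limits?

Compare each point to [130.40, 134.24]: sample 4 = 128.98 < LCL.

1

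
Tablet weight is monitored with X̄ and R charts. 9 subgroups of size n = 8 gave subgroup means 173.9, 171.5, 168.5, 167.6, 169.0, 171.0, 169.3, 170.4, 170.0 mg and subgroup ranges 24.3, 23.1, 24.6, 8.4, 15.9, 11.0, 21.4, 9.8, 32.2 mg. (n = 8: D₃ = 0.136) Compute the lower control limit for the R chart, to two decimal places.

2.58

R̄ = (24.3 + 23.1 + 24.6 + 8.4 + 15.9 + 11.0 + 21.4 + 9.8 + 32.2) / 9 = 170.7000 / 9 = 18.9667
LCL_R = D₃·R̄ = 0.136 × 18.9667 = 2.5795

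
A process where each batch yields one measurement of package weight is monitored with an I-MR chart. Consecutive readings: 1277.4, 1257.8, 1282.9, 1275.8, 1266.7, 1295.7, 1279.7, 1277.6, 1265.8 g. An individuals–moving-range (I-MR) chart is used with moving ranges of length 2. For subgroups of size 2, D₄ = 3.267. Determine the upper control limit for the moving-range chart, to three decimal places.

48.923

Moving ranges: 19.6, 25.1, 7.1, 9.1, 29.0, 16.0, 2.1, 11.8; M̄R̄ = 119.8000 / 8 = 14.9750
UCL_MR = D₄·M̄R̄ = 3.267 × 14.9750 = 48.9233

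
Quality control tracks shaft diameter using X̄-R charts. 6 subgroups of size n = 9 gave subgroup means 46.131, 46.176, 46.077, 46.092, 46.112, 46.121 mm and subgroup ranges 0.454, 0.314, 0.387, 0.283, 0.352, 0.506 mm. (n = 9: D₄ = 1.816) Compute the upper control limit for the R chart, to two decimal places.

R̄ = (0.454 + 0.314 + 0.387 + 0.283 + 0.352 + 0.506) / 6 = 2.2960 / 6 = 0.3827
UCL_R = D₄·R̄ = 1.816 × 0.3827 = 0.6949

0.69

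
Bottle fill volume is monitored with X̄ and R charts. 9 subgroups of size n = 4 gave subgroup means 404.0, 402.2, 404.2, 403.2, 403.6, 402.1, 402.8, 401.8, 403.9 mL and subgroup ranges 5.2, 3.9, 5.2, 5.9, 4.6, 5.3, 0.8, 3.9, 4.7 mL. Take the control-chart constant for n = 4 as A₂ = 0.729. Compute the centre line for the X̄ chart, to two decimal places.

X̄̄ = (404.0 + 402.2 + 404.2 + 403.2 + 403.6 + 402.1 + 402.8 + 401.8 + 403.9) / 9 = 3627.8000 / 9 = 403.0889
CL = X̄̄ = 403.0889

403.09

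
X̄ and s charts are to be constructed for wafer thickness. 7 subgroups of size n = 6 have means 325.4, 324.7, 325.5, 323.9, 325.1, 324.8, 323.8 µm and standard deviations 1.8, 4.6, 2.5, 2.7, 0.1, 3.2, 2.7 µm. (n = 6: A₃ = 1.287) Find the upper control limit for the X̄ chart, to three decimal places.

X̄̄ = (325.4 + 324.7 + 325.5 + 323.9 + 325.1 + 324.8 + 323.8) / 7 = 324.7429
s̄ = (1.8 + 4.6 + 2.5 + 2.7 + 0.1 + 3.2 + 2.7) / 7 = 2.5143
UCL = X̄̄ + A₃·s̄ = 324.7429 + 1.287 × 2.5143 = 327.9787

327.979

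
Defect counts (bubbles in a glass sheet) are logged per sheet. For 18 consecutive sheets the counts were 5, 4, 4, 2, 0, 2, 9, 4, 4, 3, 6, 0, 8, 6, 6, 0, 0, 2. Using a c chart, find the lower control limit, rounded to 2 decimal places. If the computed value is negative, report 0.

c̄ = (5 + 4 + 4 + 2 + 0 + 2 + 9 + 4 + 4 + 3 + 6 + 0 + 8 + 6 + 6 + 0 + 0 + 2) / 18 = 65 / 18 = 3.6111
LCL = c̄ − 3√c̄ = 3.6111 − 3 × 1.9003 = -2.0898 → 0 (cannot be negative)

0.00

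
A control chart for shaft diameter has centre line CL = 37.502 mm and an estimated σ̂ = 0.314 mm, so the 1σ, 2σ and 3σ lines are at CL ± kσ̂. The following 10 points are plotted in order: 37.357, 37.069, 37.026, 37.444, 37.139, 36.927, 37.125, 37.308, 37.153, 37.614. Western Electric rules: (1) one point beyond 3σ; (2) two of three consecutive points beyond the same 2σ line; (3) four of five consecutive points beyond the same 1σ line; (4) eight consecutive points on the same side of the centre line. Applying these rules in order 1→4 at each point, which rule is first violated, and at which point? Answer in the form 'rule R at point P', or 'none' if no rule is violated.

rule 3 at point 6

Zone of each point (C = within 1σ̂, B = 1σ̂–2σ̂, A = 2σ̂–3σ̂, * = beyond 3σ̂; sign = side of CL): 1:-C, 2:-B, 3:-B, 4:-C, 5:-B, 6:-B, 7:-B, 8:-C, 9:-B, 10:+C
Rule 3 (four of five consecutive points beyond the same 1σ limit) is satisfied at point 6.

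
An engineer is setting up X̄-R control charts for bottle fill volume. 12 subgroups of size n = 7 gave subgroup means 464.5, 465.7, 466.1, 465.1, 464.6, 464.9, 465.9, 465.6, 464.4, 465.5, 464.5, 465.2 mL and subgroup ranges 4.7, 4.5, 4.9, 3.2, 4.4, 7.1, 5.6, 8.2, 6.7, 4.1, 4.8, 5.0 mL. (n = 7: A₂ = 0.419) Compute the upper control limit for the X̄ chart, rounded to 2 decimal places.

467.37

X̄̄ = (464.5 + 465.7 + 466.1 + 465.1 + 464.6 + 464.9 + 465.9 + 465.6 + 464.4 + 465.5 + 464.5 + 465.2) / 12 = 5582.0000 / 12 = 465.1667
R̄ = (4.7 + 4.5 + 4.9 + 3.2 + 4.4 + 7.1 + 5.6 + 8.2 + 6.7 + 4.1 + 4.8 + 5.0) / 12 = 63.2000 / 12 = 5.2667
UCL = X̄̄ + A₂·R̄ = 465.1667 + 0.419 × 5.2667 = 467.3734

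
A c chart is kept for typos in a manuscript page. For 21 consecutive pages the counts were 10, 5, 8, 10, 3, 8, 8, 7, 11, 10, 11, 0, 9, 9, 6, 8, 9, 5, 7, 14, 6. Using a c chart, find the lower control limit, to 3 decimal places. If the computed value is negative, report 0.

c̄ = (10 + 5 + 8 + 10 + 3 + 8 + 8 + 7 + 11 + 10 + 11 + 0 + 9 + 9 + 6 + 8 + 9 + 5 + 7 + 14 + 6) / 21 = 164 / 21 = 7.8095
LCL = c̄ − 3√c̄ = 7.8095 − 3 × 2.7946 = -0.5741 → 0 (cannot be negative)

0.000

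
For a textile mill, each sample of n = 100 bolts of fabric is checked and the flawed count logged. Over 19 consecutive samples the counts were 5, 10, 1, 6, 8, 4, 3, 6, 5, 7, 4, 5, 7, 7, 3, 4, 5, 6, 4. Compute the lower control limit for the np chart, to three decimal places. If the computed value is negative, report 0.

0.000

p̄ = Σdᵢ / (k·n) = 100 / (19 × 100) = 0.05263
LCL = np̄ − 3·√(np̄(1−p̄)) = 5.2632 − 3 × 2.2330 = -1.4357 → 0 (negative, so LCL = 0)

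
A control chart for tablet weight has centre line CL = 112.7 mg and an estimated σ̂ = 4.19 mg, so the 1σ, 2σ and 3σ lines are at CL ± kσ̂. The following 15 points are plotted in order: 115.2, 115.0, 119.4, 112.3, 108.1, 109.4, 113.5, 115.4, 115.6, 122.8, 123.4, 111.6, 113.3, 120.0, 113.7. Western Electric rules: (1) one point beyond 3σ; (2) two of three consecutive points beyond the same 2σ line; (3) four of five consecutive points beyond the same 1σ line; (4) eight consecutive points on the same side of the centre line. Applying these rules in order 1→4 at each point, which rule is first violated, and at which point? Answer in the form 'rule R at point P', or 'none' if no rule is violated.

rule 2 at point 11

Zone of each point (C = within 1σ̂, B = 1σ̂–2σ̂, A = 2σ̂–3σ̂, * = beyond 3σ̂; sign = side of CL): 1:+C, 2:+C, 3:+B, 4:-C, 5:-B, 6:-C, 7:+C, 8:+C, 9:+C, 10:+A, 11:+A, 12:-C, 13:+C, 14:+B, 15:+C
Rule 2 (two of three consecutive points beyond the same 2σ limit) is satisfied at point 11.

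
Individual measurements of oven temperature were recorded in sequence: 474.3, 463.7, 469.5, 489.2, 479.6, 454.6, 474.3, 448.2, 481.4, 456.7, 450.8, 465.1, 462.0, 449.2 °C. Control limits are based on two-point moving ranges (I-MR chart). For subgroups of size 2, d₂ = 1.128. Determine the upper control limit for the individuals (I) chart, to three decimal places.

508.679

X̄ = (474.3 + 463.7 + 469.5 + 489.2 + 479.6 + 454.6 + 474.3 + 448.2 + 481.4 + 456.7 + 450.8 + 465.1 + 462.0 + 449.2) / 14 = 465.6143
Moving ranges: 10.6, 5.8, 19.7, 9.6, 25.0, 19.7, 26.1, 33.2, 24.7, 5.9, 14.3, 3.1, 12.8; M̄R̄ = 210.5000 / 13 = 16.1923
UCL = X̄ + 3·M̄R̄/d₂ = 465.6143 + 3 × 16.1923 / 1.128 = 508.6789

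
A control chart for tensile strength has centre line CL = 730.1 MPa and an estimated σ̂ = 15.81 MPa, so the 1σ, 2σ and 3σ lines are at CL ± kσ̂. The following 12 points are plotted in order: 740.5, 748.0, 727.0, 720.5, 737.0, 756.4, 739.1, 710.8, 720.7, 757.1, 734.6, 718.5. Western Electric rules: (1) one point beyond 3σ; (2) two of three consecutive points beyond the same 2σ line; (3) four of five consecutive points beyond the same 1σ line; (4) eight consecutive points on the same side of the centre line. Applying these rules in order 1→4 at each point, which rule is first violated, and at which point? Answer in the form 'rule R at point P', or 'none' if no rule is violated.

Zone of each point (C = within 1σ̂, B = 1σ̂–2σ̂, A = 2σ̂–3σ̂, * = beyond 3σ̂; sign = side of CL): 1:+C, 2:+B, 3:-C, 4:-C, 5:+C, 6:+B, 7:+C, 8:-B, 9:-C, 10:+B, 11:+C, 12:-C
No rule fires across all 12 points.

none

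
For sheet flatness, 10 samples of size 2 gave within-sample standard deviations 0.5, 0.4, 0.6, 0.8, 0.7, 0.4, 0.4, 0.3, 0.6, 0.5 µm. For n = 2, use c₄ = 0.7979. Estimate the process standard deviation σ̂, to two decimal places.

0.65

s̄ = (0.5 + 0.4 + 0.6 + 0.8 + 0.7 + 0.4 + 0.4 + 0.3 + 0.6 + 0.5) / 10 = 0.5200
σ̂ = s̄ / c₄ = 0.5200 / 0.7979 = 0.6517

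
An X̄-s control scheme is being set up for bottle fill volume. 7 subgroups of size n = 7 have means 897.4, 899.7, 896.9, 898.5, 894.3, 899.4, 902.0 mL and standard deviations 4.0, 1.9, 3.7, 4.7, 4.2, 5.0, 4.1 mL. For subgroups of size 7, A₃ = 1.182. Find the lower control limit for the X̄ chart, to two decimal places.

893.65

X̄̄ = (897.4 + 899.7 + 896.9 + 898.5 + 894.3 + 899.4 + 902.0) / 7 = 898.3143
s̄ = (4.0 + 1.9 + 3.7 + 4.7 + 4.2 + 5.0 + 4.1) / 7 = 3.9429
LCL = X̄̄ − A₃·s̄ = 898.3143 − 1.182 × 3.9429 = 893.6538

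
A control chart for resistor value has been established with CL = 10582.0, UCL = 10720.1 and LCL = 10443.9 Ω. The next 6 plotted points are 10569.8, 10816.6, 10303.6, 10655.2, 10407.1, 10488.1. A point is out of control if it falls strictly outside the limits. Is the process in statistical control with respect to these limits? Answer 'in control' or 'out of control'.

out of control

Compare each point to [10443.9, 10720.1]: sample 2 = 10816.6 > UCL; sample 3 = 10303.6 < LCL; sample 5 = 10407.1 < LCL.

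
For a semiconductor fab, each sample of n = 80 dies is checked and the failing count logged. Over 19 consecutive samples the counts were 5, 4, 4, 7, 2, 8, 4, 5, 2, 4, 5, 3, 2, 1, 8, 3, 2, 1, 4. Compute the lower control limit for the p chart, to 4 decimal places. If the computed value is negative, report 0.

p̄ = Σdᵢ / (k·n) = 74 / (19 × 80) = 0.04868
LCL = p̄ − 3·√(p̄(1−p̄)/n) = 0.04868 − 3 × 0.02406 = -0.02350 → 0 (negative, so LCL = 0)

0.0000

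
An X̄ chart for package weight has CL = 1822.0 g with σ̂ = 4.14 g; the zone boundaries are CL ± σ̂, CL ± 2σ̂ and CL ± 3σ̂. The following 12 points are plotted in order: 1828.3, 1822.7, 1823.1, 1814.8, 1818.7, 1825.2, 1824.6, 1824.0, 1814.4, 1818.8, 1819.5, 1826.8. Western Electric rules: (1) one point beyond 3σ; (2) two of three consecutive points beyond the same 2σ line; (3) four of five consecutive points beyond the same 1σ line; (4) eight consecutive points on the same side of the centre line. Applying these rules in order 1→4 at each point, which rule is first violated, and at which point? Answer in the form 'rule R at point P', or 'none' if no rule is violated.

none

Zone of each point (C = within 1σ̂, B = 1σ̂–2σ̂, A = 2σ̂–3σ̂, * = beyond 3σ̂; sign = side of CL): 1:+B, 2:+C, 3:+C, 4:-B, 5:-C, 6:+C, 7:+C, 8:+C, 9:-B, 10:-C, 11:-C, 12:+B
No rule fires across all 12 points.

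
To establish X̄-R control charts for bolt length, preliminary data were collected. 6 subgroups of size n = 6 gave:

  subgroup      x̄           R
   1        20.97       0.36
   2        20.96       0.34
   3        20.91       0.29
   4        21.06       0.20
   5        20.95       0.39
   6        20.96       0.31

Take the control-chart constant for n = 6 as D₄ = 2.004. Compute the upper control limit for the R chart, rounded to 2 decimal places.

R̄ = (0.36 + 0.34 + 0.29 + 0.20 + 0.39 + 0.31) / 6 = 1.8900 / 6 = 0.3150
UCL_R = D₄·R̄ = 2.004 × 0.3150 = 0.6313

0.63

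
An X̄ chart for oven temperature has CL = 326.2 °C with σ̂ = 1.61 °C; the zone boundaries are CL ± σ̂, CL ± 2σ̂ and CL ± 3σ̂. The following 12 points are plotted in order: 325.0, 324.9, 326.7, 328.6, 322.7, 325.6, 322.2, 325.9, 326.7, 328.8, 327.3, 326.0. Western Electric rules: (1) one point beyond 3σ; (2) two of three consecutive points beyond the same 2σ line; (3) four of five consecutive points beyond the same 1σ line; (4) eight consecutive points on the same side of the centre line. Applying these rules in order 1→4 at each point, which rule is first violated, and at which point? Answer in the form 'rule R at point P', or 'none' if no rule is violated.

Zone of each point (C = within 1σ̂, B = 1σ̂–2σ̂, A = 2σ̂–3σ̂, * = beyond 3σ̂; sign = side of CL): 1:-C, 2:-C, 3:+C, 4:+B, 5:-A, 6:-C, 7:-A, 8:-C, 9:+C, 10:+B, 11:+C, 12:-C
Rule 2 (two of three consecutive points beyond the same 2σ limit) is satisfied at point 7.

rule 2 at point 7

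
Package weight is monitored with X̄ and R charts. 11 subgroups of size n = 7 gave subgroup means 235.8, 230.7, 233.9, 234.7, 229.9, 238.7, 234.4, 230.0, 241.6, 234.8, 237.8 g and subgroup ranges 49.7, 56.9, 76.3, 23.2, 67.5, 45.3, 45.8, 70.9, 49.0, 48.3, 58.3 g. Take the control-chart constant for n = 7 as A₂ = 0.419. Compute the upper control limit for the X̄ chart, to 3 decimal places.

X̄̄ = (235.8 + 230.7 + 233.9 + 234.7 + 229.9 + 238.7 + 234.4 + 230.0 + 241.6 + 234.8 + 237.8) / 11 = 2582.3000 / 11 = 234.7545
R̄ = (49.7 + 56.9 + 76.3 + 23.2 + 67.5 + 45.3 + 45.8 + 70.9 + 49.0 + 48.3 + 58.3) / 11 = 591.2000 / 11 = 53.7455
UCL = X̄̄ + A₂·R̄ = 234.7545 + 0.419 × 53.7455 = 257.2739

257.274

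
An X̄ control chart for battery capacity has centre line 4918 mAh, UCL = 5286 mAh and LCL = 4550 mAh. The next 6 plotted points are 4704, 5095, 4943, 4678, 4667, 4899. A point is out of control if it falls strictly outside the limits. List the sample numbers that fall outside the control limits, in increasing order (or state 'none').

All 6 points lie within [4550, 5286].

none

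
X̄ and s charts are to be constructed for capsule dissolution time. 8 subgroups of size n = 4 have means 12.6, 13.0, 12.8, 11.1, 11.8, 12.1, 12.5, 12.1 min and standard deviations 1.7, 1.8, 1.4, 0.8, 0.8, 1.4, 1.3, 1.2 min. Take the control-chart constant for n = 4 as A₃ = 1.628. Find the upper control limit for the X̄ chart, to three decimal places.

14.366

X̄̄ = (12.6 + 13.0 + 12.8 + 11.1 + 11.8 + 12.1 + 12.5 + 12.1) / 8 = 12.2500
s̄ = (1.7 + 1.8 + 1.4 + 0.8 + 0.8 + 1.4 + 1.3 + 1.2) / 8 = 1.3000
UCL = X̄̄ + A₃·s̄ = 12.2500 + 1.628 × 1.3000 = 14.3664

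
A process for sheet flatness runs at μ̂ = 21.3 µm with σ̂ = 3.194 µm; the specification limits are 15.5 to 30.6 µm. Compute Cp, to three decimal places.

Cp = (USL − LSL) / (6σ̂) = (30.6 − 15.5) / (6 × 3.194) = 15.1000 / 19.1640 = 0.7879

0.788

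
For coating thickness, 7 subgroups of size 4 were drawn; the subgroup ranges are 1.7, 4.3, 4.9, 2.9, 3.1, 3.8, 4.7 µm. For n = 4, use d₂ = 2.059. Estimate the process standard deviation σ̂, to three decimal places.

1.762

R̄ = (1.7 + 4.3 + 4.9 + 2.9 + 3.1 + 3.8 + 4.7) / 7 = 3.6286
σ̂ = R̄ / d₂ = 3.6286 / 2.059 = 1.7623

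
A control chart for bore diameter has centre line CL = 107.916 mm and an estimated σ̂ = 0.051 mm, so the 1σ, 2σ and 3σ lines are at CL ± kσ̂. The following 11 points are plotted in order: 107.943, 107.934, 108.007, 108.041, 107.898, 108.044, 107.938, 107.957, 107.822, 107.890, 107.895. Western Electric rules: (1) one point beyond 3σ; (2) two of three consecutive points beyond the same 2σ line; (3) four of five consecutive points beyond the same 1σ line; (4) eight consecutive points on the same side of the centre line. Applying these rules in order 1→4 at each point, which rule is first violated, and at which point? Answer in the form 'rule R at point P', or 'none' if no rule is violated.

rule 2 at point 6

Zone of each point (C = within 1σ̂, B = 1σ̂–2σ̂, A = 2σ̂–3σ̂, * = beyond 3σ̂; sign = side of CL): 1:+C, 2:+C, 3:+B, 4:+A, 5:-C, 6:+A, 7:+C, 8:+C, 9:-B, 10:-C, 11:-C
Rule 2 (two of three consecutive points beyond the same 2σ limit) is satisfied at point 6.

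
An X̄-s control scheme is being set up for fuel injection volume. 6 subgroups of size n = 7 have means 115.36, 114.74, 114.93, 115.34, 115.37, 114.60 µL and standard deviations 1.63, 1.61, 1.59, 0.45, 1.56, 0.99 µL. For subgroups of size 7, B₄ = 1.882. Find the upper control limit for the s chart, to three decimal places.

s̄ = (1.63 + 1.61 + 1.59 + 0.45 + 1.56 + 0.99) / 6 = 1.3050
UCL_s = B₄·s̄ = 1.882 × 1.3050 = 2.4560

2.456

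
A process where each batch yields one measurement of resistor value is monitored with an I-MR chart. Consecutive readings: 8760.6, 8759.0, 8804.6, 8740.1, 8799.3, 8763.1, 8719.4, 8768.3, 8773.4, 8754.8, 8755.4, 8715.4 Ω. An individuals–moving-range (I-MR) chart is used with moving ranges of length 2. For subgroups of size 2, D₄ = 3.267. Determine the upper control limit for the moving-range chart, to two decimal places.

Moving ranges: 1.6, 45.6, 64.5, 59.2, 36.2, 43.7, 48.9, 5.1, 18.6, 0.6, 40.0; M̄R̄ = 364.0000 / 11 = 33.0909
UCL_MR = D₄·M̄R̄ = 3.267 × 33.0909 = 108.1080

108.11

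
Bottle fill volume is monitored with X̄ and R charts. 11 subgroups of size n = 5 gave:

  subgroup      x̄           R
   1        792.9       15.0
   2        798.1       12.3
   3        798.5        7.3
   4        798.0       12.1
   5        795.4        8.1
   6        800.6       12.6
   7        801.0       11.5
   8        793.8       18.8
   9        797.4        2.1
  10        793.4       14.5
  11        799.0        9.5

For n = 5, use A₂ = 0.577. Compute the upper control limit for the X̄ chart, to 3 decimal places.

X̄̄ = (792.9 + 798.1 + 798.5 + 798.0 + 795.4 + 800.6 + 801.0 + 793.8 + 797.4 + 793.4 + 799.0) / 11 = 8768.1000 / 11 = 797.1000
R̄ = (15.0 + 12.3 + 7.3 + 12.1 + 8.1 + 12.6 + 11.5 + 18.8 + 2.1 + 14.5 + 9.5) / 11 = 123.8000 / 11 = 11.2545
UCL = X̄̄ + A₂·R̄ = 797.1000 + 0.577 × 11.2545 = 803.5939

803.594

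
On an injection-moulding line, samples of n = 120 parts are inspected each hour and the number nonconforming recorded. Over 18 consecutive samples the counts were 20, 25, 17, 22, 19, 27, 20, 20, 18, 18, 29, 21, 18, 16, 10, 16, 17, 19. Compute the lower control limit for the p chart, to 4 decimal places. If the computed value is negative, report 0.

p̄ = Σdᵢ / (k·n) = 352 / (18 × 120) = 0.16296
LCL = p̄ − 3·√(p̄(1−p̄)/n) = 0.16296 − 3 × 0.03372 = 0.06182

0.0618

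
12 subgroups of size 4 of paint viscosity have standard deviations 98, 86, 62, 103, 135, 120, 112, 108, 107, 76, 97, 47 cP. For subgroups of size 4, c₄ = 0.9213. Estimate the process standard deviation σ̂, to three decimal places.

s̄ = (98 + 86 + 62 + 103 + 135 + 120 + 112 + 108 + 107 + 76 + 97 + 47) / 12 = 95.9167
σ̂ = s̄ / c₄ = 95.9167 / 0.9213 = 104.1101

104.110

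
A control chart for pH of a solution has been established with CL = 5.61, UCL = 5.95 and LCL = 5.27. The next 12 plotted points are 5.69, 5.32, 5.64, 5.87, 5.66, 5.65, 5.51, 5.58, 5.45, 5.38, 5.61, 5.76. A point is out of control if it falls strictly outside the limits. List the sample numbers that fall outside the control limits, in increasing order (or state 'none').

All 12 points lie within [5.27, 5.95].

none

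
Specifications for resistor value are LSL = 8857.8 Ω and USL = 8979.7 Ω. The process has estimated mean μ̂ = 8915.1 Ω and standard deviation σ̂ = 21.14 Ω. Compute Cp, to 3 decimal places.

0.961

Cp = (USL − LSL) / (6σ̂) = (8979.7 − 8857.8) / (6 × 21.14) = 121.9000 / 126.8400 = 0.9611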